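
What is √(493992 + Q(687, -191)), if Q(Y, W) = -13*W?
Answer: 5*√19859 ≈ 704.61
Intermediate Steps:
√(493992 + Q(687, -191)) = √(493992 - 13*(-191)) = √(493992 + 2483) = √496475 = 5*√19859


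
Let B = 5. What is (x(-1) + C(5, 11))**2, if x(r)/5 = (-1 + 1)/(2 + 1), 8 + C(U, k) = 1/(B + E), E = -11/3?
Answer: 841/16 ≈ 52.563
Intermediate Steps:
E = -11/3 (E = -11*1/3 = -11/3 ≈ -3.6667)
C(U, k) = -29/4 (C(U, k) = -8 + 1/(5 - 11/3) = -8 + 1/(4/3) = -8 + 3/4 = -29/4)
x(r) = 0 (x(r) = 5*((-1 + 1)/(2 + 1)) = 5*(0/3) = 5*(0*(1/3)) = 5*0 = 0)
(x(-1) + C(5, 11))**2 = (0 - 29/4)**2 = (-29/4)**2 = 841/16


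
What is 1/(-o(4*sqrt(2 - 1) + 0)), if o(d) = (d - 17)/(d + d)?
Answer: 8/13 ≈ 0.61539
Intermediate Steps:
o(d) = (-17 + d)/(2*d) (o(d) = (-17 + d)/((2*d)) = (-17 + d)*(1/(2*d)) = (-17 + d)/(2*d))
1/(-o(4*sqrt(2 - 1) + 0)) = 1/(-(-17 + (4*sqrt(2 - 1) + 0))/(2*(4*sqrt(2 - 1) + 0))) = 1/(-(-17 + (4*sqrt(1) + 0))/(2*(4*sqrt(1) + 0))) = 1/(-(-17 + (4*1 + 0))/(2*(4*1 + 0))) = 1/(-(-17 + (4 + 0))/(2*(4 + 0))) = 1/(-(-17 + 4)/(2*4)) = 1/(-(-13)/(2*4)) = 1/(-1*(-13/8)) = 1/(13/8) = 8/13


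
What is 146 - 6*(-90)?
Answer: 686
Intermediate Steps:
146 - 6*(-90) = 146 + 540 = 686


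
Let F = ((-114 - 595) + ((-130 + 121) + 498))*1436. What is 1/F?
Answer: -1/315920 ≈ -3.1654e-6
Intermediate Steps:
F = -315920 (F = (-709 + (-9 + 498))*1436 = (-709 + 489)*1436 = -220*1436 = -315920)
1/F = 1/(-315920) = -1/315920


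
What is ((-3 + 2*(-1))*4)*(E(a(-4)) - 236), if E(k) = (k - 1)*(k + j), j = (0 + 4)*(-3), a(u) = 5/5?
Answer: 4720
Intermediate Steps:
a(u) = 1 (a(u) = 5*(⅕) = 1)
j = -12 (j = 4*(-3) = -12)
E(k) = (-1 + k)*(-12 + k) (E(k) = (k - 1)*(k - 12) = (-1 + k)*(-12 + k))
((-3 + 2*(-1))*4)*(E(a(-4)) - 236) = ((-3 + 2*(-1))*4)*((12 + 1² - 13*1) - 236) = ((-3 - 2)*4)*((12 + 1 - 13) - 236) = (-5*4)*(0 - 236) = -20*(-236) = 4720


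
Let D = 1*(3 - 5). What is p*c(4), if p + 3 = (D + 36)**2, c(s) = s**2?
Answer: 18448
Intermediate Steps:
D = -2 (D = 1*(-2) = -2)
p = 1153 (p = -3 + (-2 + 36)**2 = -3 + 34**2 = -3 + 1156 = 1153)
p*c(4) = 1153*4**2 = 1153*16 = 18448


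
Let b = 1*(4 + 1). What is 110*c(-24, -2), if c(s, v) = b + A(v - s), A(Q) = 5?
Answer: 1100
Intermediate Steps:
b = 5 (b = 1*5 = 5)
c(s, v) = 10 (c(s, v) = 5 + 5 = 10)
110*c(-24, -2) = 110*10 = 1100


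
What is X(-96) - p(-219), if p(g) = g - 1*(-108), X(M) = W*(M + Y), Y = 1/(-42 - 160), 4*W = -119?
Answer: 2397455/808 ≈ 2967.1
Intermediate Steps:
W = -119/4 (W = (¼)*(-119) = -119/4 ≈ -29.750)
Y = -1/202 (Y = 1/(-202) = -1/202 ≈ -0.0049505)
X(M) = 119/808 - 119*M/4 (X(M) = -119*(M - 1/202)/4 = -119*(-1/202 + M)/4 = 119/808 - 119*M/4)
p(g) = 108 + g (p(g) = g + 108 = 108 + g)
X(-96) - p(-219) = (119/808 - 119/4*(-96)) - (108 - 219) = (119/808 + 2856) - 1*(-111) = 2307767/808 + 111 = 2397455/808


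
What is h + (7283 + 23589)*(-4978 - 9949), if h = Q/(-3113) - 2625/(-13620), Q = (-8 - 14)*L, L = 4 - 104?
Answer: -118415780791691/256964 ≈ -4.6083e+8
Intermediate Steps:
L = -100
Q = 2200 (Q = (-8 - 14)*(-100) = -22*(-100) = 2200)
h = -132075/256964 (h = 2200/(-3113) - 2625/(-13620) = 2200*(-1/3113) - 2625*(-1/13620) = -200/283 + 175/908 = -132075/256964 ≈ -0.51398)
h + (7283 + 23589)*(-4978 - 9949) = -132075/256964 + (7283 + 23589)*(-4978 - 9949) = -132075/256964 + 30872*(-14927) = -132075/256964 - 460826344 = -118415780791691/256964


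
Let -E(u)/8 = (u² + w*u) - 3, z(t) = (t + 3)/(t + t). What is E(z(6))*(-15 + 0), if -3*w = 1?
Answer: -645/2 ≈ -322.50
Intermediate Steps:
w = -⅓ (w = -⅓*1 = -⅓ ≈ -0.33333)
z(t) = (3 + t)/(2*t) (z(t) = (3 + t)/((2*t)) = (3 + t)*(1/(2*t)) = (3 + t)/(2*t))
E(u) = 24 - 8*u² + 8*u/3 (E(u) = -8*((u² - u/3) - 3) = -8*(-3 + u² - u/3) = 24 - 8*u² + 8*u/3)
E(z(6))*(-15 + 0) = (24 - 8*(3 + 6)²/144 + 8*((½)*(3 + 6)/6)/3)*(-15 + 0) = (24 - 8*((½)*(⅙)*9)² + 8*((½)*(⅙)*9)/3)*(-15) = (24 - 8*(¾)² + (8/3)*(¾))*(-15) = (24 - 8*9/16 + 2)*(-15) = (24 - 9/2 + 2)*(-15) = (43/2)*(-15) = -645/2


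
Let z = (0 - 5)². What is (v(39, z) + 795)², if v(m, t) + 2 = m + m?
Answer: 758641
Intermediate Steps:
z = 25 (z = (-5)² = 25)
v(m, t) = -2 + 2*m (v(m, t) = -2 + (m + m) = -2 + 2*m)
(v(39, z) + 795)² = ((-2 + 2*39) + 795)² = ((-2 + 78) + 795)² = (76 + 795)² = 871² = 758641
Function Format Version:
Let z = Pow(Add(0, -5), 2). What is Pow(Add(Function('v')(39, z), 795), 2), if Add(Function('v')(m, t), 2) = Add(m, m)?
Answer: 758641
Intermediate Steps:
z = 25 (z = Pow(-5, 2) = 25)
Function('v')(m, t) = Add(-2, Mul(2, m)) (Function('v')(m, t) = Add(-2, Add(m, m)) = Add(-2, Mul(2, m)))
Pow(Add(Function('v')(39, z), 795), 2) = Pow(Add(Add(-2, Mul(2, 39)), 795), 2) = Pow(Add(Add(-2, 78), 795), 2) = Pow(Add(76, 795), 2) = Pow(871, 2) = 758641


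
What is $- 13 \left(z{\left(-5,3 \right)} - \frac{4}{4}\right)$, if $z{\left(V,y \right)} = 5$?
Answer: $-52$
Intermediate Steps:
$- 13 \left(z{\left(-5,3 \right)} - \frac{4}{4}\right) = - 13 \left(5 - \frac{4}{4}\right) = - 13 \left(5 - 1\right) = \left(-13\right) 4 = -52$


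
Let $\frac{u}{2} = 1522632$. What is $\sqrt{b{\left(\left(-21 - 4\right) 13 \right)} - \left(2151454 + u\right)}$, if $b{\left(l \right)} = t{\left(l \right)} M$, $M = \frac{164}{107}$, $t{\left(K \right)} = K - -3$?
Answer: $\frac{i \sqrt{59502874838}}{107} \approx 2279.7 i$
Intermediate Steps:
$t{\left(K \right)} = 3 + K$ ($t{\left(K \right)} = K + 3 = 3 + K$)
$M = \frac{164}{107}$ ($M = 164 \cdot \frac{1}{107} = \frac{164}{107} \approx 1.5327$)
$u = 3045264$ ($u = 2 \cdot 1522632 = 3045264$)
$b{\left(l \right)} = \frac{492}{107} + \frac{164 l}{107}$ ($b{\left(l \right)} = \left(3 + l\right) \frac{164}{107} = \frac{492}{107} + \frac{164 l}{107}$)
$\sqrt{b{\left(\left(-21 - 4\right) 13 \right)} - \left(2151454 + u\right)} = \sqrt{\left(\frac{492}{107} + \frac{164 \left(-21 - 4\right) 13}{107}\right) - 5196718} = \sqrt{\left(\frac{492}{107} + \frac{164 \left(\left(-25\right) 13\right)}{107}\right) - 5196718} = \sqrt{\left(\frac{492}{107} + \frac{164}{107} \left(-325\right)\right) - 5196718} = \sqrt{\left(\frac{492}{107} - \frac{53300}{107}\right) - 5196718} = \sqrt{- \frac{52808}{107} - 5196718} = \sqrt{- \frac{556101634}{107}} = \frac{i \sqrt{59502874838}}{107}$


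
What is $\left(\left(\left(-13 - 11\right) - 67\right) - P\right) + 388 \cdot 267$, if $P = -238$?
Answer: $103743$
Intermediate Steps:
$\left(\left(\left(-13 - 11\right) - 67\right) - P\right) + 388 \cdot 267 = \left(\left(\left(-13 - 11\right) - 67\right) - -238\right) + 388 \cdot 267 = \left(\left(-24 - 67\right) + 238\right) + 103596 = \left(-91 + 238\right) + 103596 = 147 + 103596 = 103743$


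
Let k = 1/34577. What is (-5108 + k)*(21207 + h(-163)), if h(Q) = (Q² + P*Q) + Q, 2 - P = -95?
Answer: -5616847455630/34577 ≈ -1.6244e+8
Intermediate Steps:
P = 97 (P = 2 - 1*(-95) = 2 + 95 = 97)
k = 1/34577 ≈ 2.8921e-5
h(Q) = Q² + 98*Q (h(Q) = (Q² + 97*Q) + Q = Q² + 98*Q)
(-5108 + k)*(21207 + h(-163)) = (-5108 + 1/34577)*(21207 - 163*(98 - 163)) = -176619315*(21207 - 163*(-65))/34577 = -176619315*(21207 + 10595)/34577 = -176619315/34577*31802 = -5616847455630/34577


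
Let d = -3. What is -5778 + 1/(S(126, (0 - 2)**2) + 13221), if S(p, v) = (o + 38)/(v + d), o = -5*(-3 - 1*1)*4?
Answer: -77072741/13339 ≈ -5778.0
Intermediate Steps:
o = 80 (o = -5*(-3 - 1)*4 = -5*(-4)*4 = 20*4 = 80)
S(p, v) = 118/(-3 + v) (S(p, v) = (80 + 38)/(v - 3) = 118/(-3 + v))
-5778 + 1/(S(126, (0 - 2)**2) + 13221) = -5778 + 1/(118/(-3 + (0 - 2)**2) + 13221) = -5778 + 1/(118/(-3 + (-2)**2) + 13221) = -5778 + 1/(118/(-3 + 4) + 13221) = -5778 + 1/(118/1 + 13221) = -5778 + 1/(118*1 + 13221) = -5778 + 1/(118 + 13221) = -5778 + 1/13339 = -77072741/13339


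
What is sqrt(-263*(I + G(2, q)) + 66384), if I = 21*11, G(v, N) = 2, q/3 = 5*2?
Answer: sqrt(5105) ≈ 71.449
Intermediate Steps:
q = 30 (q = 3*(5*2) = 3*10 = 30)
I = 231
sqrt(-263*(I + G(2, q)) + 66384) = sqrt(-263*(231 + 2) + 66384) = sqrt(-263*233 + 66384) = sqrt(-61279 + 66384) = sqrt(5105)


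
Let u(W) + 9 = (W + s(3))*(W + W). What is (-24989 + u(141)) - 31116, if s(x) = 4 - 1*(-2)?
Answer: -14660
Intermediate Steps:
s(x) = 6 (s(x) = 4 + 2 = 6)
u(W) = -9 + 2*W*(6 + W) (u(W) = -9 + (W + 6)*(W + W) = -9 + (6 + W)*(2*W) = -9 + 2*W*(6 + W))
(-24989 + u(141)) - 31116 = (-24989 + (-9 + 2*141**2 + 12*141)) - 31116 = (-24989 + (-9 + 2*19881 + 1692)) - 31116 = (-24989 + (-9 + 39762 + 1692)) - 31116 = (-24989 + 41445) - 31116 = 16456 - 31116 = -14660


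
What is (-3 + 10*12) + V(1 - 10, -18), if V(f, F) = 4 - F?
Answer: 139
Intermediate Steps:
(-3 + 10*12) + V(1 - 10, -18) = (-3 + 10*12) + (4 - 1*(-18)) = (-3 + 120) + (4 + 18) = 117 + 22 = 139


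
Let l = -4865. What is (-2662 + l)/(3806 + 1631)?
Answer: -7527/5437 ≈ -1.3844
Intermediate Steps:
(-2662 + l)/(3806 + 1631) = (-2662 - 4865)/(3806 + 1631) = -7527/5437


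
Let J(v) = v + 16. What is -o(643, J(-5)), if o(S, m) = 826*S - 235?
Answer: -530883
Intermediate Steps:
J(v) = 16 + v
o(S, m) = -235 + 826*S
-o(643, J(-5)) = -(-235 + 826*643) = -(-235 + 531118) = -1*530883 = -530883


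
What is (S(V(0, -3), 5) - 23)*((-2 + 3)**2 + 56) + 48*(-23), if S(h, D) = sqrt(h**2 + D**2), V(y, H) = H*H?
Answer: -2415 + 57*sqrt(106) ≈ -1828.1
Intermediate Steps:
V(y, H) = H**2
S(h, D) = sqrt(D**2 + h**2)
(S(V(0, -3), 5) - 23)*((-2 + 3)**2 + 56) + 48*(-23) = (sqrt(5**2 + ((-3)**2)**2) - 23)*((-2 + 3)**2 + 56) + 48*(-23) = (sqrt(25 + 9**2) - 23)*(1**2 + 56) - 1104 = (sqrt(25 + 81) - 23)*(1 + 56) - 1104 = (sqrt(106) - 23)*57 - 1104 = (-23 + sqrt(106))*57 - 1104 = (-1311 + 57*sqrt(106)) - 1104 = -2415 + 57*sqrt(106)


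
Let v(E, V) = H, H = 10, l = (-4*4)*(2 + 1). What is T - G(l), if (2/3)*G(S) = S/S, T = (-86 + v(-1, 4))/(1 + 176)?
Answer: -683/354 ≈ -1.9294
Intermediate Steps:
l = -48 (l = -16*3 = -48)
v(E, V) = 10
T = -76/177 (T = (-86 + 10)/(1 + 176) = -76/177 ≈ -0.42938)
G(S) = 3/2 (G(S) = 3*(S/S)/2 = (3/2)*1 = 3/2)
T - G(l) = -76/177 - 1*3/2 = -76/177 - 3/2 = -683/354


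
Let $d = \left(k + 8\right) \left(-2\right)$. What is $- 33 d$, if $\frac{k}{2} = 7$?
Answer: $1452$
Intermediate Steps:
$k = 14$ ($k = 2 \cdot 7 = 14$)
$d = -44$ ($d = \left(14 + 8\right) \left(-2\right) = 22 \left(-2\right) = -44$)
$- 33 d = \left(-33\right) \left(-44\right) = 1452$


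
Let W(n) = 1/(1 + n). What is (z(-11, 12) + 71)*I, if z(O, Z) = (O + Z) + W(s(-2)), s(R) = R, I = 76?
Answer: 5396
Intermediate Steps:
z(O, Z) = -1 + O + Z (z(O, Z) = (O + Z) + 1/(1 - 2) = (O + Z) + 1/(-1) = (O + Z) - 1 = -1 + O + Z)
(z(-11, 12) + 71)*I = ((-1 - 11 + 12) + 71)*76 = (0 + 71)*76 = 71*76 = 5396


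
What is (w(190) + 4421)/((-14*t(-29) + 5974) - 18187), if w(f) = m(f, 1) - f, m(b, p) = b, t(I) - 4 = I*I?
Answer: -4421/24043 ≈ -0.18388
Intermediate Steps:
t(I) = 4 + I**2 (t(I) = 4 + I*I = 4 + I**2)
w(f) = 0 (w(f) = f - f = 0)
(w(190) + 4421)/((-14*t(-29) + 5974) - 18187) = (0 + 4421)/((-14*(4 + (-29)**2) + 5974) - 18187) = 4421/((-14*(4 + 841) + 5974) - 18187) = 4421/((-14*845 + 5974) - 18187) = 4421/((-11830 + 5974) - 18187) = 4421/(-5856 - 18187) = 4421/(-24043) = 4421*(-1/24043) = -4421/24043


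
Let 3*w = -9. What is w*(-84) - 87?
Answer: 165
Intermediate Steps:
w = -3 (w = (1/3)*(-9) = -3)
w*(-84) - 87 = -3*(-84) - 87 = 252 - 87 = 165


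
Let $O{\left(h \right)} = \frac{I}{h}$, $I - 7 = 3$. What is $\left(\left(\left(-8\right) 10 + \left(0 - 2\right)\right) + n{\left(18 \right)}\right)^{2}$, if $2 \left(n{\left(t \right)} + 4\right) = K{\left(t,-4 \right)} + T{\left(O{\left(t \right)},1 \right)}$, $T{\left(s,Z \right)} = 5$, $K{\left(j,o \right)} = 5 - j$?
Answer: $8100$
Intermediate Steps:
$I = 10$ ($I = 7 + 3 = 10$)
$O{\left(h \right)} = \frac{10}{h}$
$n{\left(t \right)} = 1 - \frac{t}{2}$ ($n{\left(t \right)} = -4 + \frac{\left(5 - t\right) + 5}{2} = -4 + \frac{10 - t}{2} = -4 - \left(-5 + \frac{t}{2}\right) = 1 - \frac{t}{2}$)
$\left(\left(\left(-8\right) 10 + \left(0 - 2\right)\right) + n{\left(18 \right)}\right)^{2} = \left(\left(\left(-8\right) 10 + \left(0 - 2\right)\right) + \left(1 - 9\right)\right)^{2} = \left(\left(-80 - 2\right) + \left(1 - 9\right)\right)^{2} = \left(-82 - 8\right)^{2} = \left(-90\right)^{2} = 8100$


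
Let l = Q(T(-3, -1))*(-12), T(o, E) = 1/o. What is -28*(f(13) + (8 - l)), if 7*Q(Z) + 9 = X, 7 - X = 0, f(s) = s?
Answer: -492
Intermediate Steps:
X = 7 (X = 7 - 1*0 = 7 + 0 = 7)
Q(Z) = -2/7 (Q(Z) = -9/7 + (1/7)*7 = -9/7 + 1 = -2/7)
l = 24/7 (l = -2/7*(-12) = 24/7 ≈ 3.4286)
-28*(f(13) + (8 - l)) = -28*(13 + (8 - 1*24/7)) = -28*(13 + (8 - 24/7)) = -28*(13 + 32/7) = -28*123/7 = -492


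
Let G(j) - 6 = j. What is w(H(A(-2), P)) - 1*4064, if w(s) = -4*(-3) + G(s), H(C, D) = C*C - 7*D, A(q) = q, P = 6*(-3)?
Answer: -3916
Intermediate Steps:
G(j) = 6 + j
P = -18
H(C, D) = C² - 7*D
w(s) = 18 + s (w(s) = -4*(-3) + (6 + s) = 12 + (6 + s) = 18 + s)
w(H(A(-2), P)) - 1*4064 = (18 + ((-2)² - 7*(-18))) - 1*4064 = (18 + (4 + 126)) - 4064 = (18 + 130) - 4064 = 148 - 4064 = -3916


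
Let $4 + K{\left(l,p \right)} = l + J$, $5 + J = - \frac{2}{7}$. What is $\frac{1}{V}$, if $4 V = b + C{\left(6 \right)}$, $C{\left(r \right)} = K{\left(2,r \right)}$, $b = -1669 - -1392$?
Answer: $- \frac{14}{995} \approx -0.01407$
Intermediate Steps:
$J = - \frac{37}{7}$ ($J = -5 - \frac{2}{7} = - \frac{37}{7} \approx -5.2857$)
$b = -277$ ($b = -1669 + 1392 = -277$)
$K{\left(l,p \right)} = - \frac{65}{7} + l$ ($K{\left(l,p \right)} = -4 + \left(l - \frac{37}{7}\right) = -4 + \left(- \frac{37}{7} + l\right) = - \frac{65}{7} + l$)
$C{\left(r \right)} = - \frac{51}{7}$ ($C{\left(r \right)} = - \frac{65}{7} + 2 = - \frac{51}{7}$)
$V = - \frac{995}{14}$ ($V = \frac{-277 - \frac{51}{7}}{4} = \frac{1}{4} \left(- \frac{1990}{7}\right) = - \frac{995}{14} \approx -71.071$)
$\frac{1}{V} = \frac{1}{- \frac{995}{14}} = - \frac{14}{995}$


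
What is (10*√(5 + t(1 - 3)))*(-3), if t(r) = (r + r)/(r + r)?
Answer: -30*√6 ≈ -73.485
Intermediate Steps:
t(r) = 1 (t(r) = (2*r)/((2*r)) = (2*r)*(1/(2*r)) = 1)
(10*√(5 + t(1 - 3)))*(-3) = (10*√(5 + 1))*(-3) = (10*√6)*(-3) = -30*√6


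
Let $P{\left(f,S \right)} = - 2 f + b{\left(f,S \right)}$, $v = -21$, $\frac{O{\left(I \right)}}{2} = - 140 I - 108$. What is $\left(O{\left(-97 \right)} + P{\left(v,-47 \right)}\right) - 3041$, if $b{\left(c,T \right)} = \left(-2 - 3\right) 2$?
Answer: $23935$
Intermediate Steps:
$O{\left(I \right)} = -216 - 280 I$ ($O{\left(I \right)} = 2 \left(- 140 I - 108\right) = 2 \left(-108 - 140 I\right) = -216 - 280 I$)
$b{\left(c,T \right)} = -10$ ($b{\left(c,T \right)} = \left(-5\right) 2 = -10$)
$P{\left(f,S \right)} = -10 - 2 f$ ($P{\left(f,S \right)} = - 2 f - 10 = -10 - 2 f$)
$\left(O{\left(-97 \right)} + P{\left(v,-47 \right)}\right) - 3041 = \left(\left(-216 - -27160\right) - -32\right) - 3041 = \left(\left(-216 + 27160\right) + \left(-10 + 42\right)\right) - 3041 = \left(26944 + 32\right) - 3041 = 26976 - 3041 = 23935$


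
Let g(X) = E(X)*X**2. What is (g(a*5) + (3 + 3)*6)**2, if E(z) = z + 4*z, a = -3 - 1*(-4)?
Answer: 436921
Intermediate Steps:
a = 1 (a = -3 + 4 = 1)
E(z) = 5*z
g(X) = 5*X**3 (g(X) = (5*X)*X**2 = 5*X**3)
(g(a*5) + (3 + 3)*6)**2 = (5*(1*5)**3 + (3 + 3)*6)**2 = (5*5**3 + 6*6)**2 = (5*125 + 36)**2 = (625 + 36)**2 = 661**2 = 436921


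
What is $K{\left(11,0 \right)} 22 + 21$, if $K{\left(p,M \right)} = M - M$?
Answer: $21$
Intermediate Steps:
$K{\left(p,M \right)} = 0$
$K{\left(11,0 \right)} 22 + 21 = 0 \cdot 22 + 21 = 0 + 21 = 21$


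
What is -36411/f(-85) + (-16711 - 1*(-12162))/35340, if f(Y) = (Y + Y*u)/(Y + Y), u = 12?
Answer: -2573588617/459420 ≈ -5601.8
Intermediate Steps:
f(Y) = 13/2 (f(Y) = (Y + Y*12)/(Y + Y) = (Y + 12*Y)/((2*Y)) = (13*Y)*(1/(2*Y)) = 13/2)
-36411/f(-85) + (-16711 - 1*(-12162))/35340 = -36411/13/2 + (-16711 - 1*(-12162))/35340 = -36411*2/13 + (-16711 + 12162)*(1/35340) = -72822/13 - 4549*1/35340 = -72822/13 - 4549/35340 = -2573588617/459420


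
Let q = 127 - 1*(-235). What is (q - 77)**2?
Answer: 81225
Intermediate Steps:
q = 362 (q = 127 + 235 = 362)
(q - 77)**2 = (362 - 77)**2 = 285**2 = 81225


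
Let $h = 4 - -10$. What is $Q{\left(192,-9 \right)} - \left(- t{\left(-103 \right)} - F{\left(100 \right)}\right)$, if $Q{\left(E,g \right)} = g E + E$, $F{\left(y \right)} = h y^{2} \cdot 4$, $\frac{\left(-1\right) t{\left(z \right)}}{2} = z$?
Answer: $558670$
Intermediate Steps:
$h = 14$ ($h = 4 + 10 = 14$)
$t{\left(z \right)} = - 2 z$
$F{\left(y \right)} = 56 y^{2}$ ($F{\left(y \right)} = 14 y^{2} \cdot 4 = 56 y^{2}$)
$Q{\left(E,g \right)} = E + E g$ ($Q{\left(E,g \right)} = E g + E = E + E g$)
$Q{\left(192,-9 \right)} - \left(- t{\left(-103 \right)} - F{\left(100 \right)}\right) = 192 \left(1 - 9\right) - \left(- \left(-2\right) \left(-103\right) - 56 \cdot 100^{2}\right) = 192 \left(-8\right) - \left(\left(-1\right) 206 - 56 \cdot 10000\right) = -1536 - \left(-206 - 560000\right) = -1536 - -560206 = -1536 + 560206 = 558670$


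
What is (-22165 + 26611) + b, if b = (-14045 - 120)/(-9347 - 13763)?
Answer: 20552245/4622 ≈ 4446.6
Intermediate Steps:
b = 2833/4622 (b = -14165/(-23110) = -14165*(-1/23110) = 2833/4622 ≈ 0.61294)
(-22165 + 26611) + b = (-22165 + 26611) + 2833/4622 = 4446 + 2833/4622 = 20552245/4622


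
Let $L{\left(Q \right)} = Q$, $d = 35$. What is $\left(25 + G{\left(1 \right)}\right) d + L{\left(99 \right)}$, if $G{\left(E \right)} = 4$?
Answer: $1114$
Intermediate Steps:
$\left(25 + G{\left(1 \right)}\right) d + L{\left(99 \right)} = \left(25 + 4\right) 35 + 99 = 29 \cdot 35 + 99 = 1015 + 99 = 1114$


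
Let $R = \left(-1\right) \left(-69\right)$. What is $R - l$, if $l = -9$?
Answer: $78$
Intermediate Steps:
$R = 69$
$R - l = 69 - -9 = 69 + 9 = 78$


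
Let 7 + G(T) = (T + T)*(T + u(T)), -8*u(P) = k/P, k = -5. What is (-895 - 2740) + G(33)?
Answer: -5851/4 ≈ -1462.8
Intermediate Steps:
u(P) = 5/(8*P) (u(P) = -(-5)/(8*P) = 5/(8*P))
G(T) = -7 + 2*T*(T + 5/(8*T)) (G(T) = -7 + (T + T)*(T + 5/(8*T)) = -7 + (2*T)*(T + 5/(8*T)) = -7 + 2*T*(T + 5/(8*T)))
(-895 - 2740) + G(33) = (-895 - 2740) + (-23/4 + 2*33²) = -3635 + (-23/4 + 2*1089) = -3635 + (-23/4 + 2178) = -3635 + 8689/4 = -5851/4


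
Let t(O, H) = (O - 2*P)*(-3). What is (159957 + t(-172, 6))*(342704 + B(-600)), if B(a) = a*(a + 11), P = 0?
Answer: 111705897192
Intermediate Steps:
B(a) = a*(11 + a)
t(O, H) = -3*O (t(O, H) = (O - 2*0)*(-3) = (O + 0)*(-3) = O*(-3) = -3*O)
(159957 + t(-172, 6))*(342704 + B(-600)) = (159957 - 3*(-172))*(342704 - 600*(11 - 600)) = (159957 + 516)*(342704 - 600*(-589)) = 160473*(342704 + 353400) = 160473*696104 = 111705897192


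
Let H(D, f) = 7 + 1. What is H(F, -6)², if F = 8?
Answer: 64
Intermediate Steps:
H(D, f) = 8
H(F, -6)² = 8² = 64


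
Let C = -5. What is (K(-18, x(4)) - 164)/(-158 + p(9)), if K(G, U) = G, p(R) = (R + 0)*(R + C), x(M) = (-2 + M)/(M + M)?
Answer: 91/61 ≈ 1.4918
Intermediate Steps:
x(M) = (-2 + M)/(2*M) (x(M) = (-2 + M)/((2*M)) = (-2 + M)*(1/(2*M)) = (-2 + M)/(2*M))
p(R) = R*(-5 + R) (p(R) = (R + 0)*(R - 5) = R*(-5 + R))
(K(-18, x(4)) - 164)/(-158 + p(9)) = (-18 - 164)/(-158 + 9*(-5 + 9)) = -182/(-158 + 9*4) = -182/(-158 + 36) = -182/(-122) = -182*(-1/122) = 91/61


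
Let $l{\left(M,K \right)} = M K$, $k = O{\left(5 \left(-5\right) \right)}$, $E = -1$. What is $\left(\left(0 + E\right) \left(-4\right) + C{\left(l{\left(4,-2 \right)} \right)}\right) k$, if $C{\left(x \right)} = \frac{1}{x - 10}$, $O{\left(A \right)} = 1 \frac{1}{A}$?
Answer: $- \frac{71}{450} \approx -0.15778$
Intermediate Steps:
$O{\left(A \right)} = \frac{1}{A}$
$k = - \frac{1}{25}$ ($k = \frac{1}{5 \left(-5\right)} = \frac{1}{-25} = - \frac{1}{25} \approx -0.04$)
$l{\left(M,K \right)} = K M$
$C{\left(x \right)} = \frac{1}{-10 + x}$
$\left(\left(0 + E\right) \left(-4\right) + C{\left(l{\left(4,-2 \right)} \right)}\right) k = \left(\left(0 - 1\right) \left(-4\right) + \frac{1}{-10 - 8}\right) \left(- \frac{1}{25}\right) = \left(\left(-1\right) \left(-4\right) + \frac{1}{-10 - 8}\right) \left(- \frac{1}{25}\right) = \left(4 + \frac{1}{-18}\right) \left(- \frac{1}{25}\right) = \left(4 - \frac{1}{18}\right) \left(- \frac{1}{25}\right) = \frac{71}{18} \left(- \frac{1}{25}\right) = - \frac{71}{450}$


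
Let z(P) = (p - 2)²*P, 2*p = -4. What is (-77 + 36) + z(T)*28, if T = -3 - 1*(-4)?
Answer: 407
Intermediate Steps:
p = -2 (p = (½)*(-4) = -2)
T = 1 (T = -3 + 4 = 1)
z(P) = 16*P (z(P) = (-2 - 2)²*P = (-4)²*P = 16*P)
(-77 + 36) + z(T)*28 = (-77 + 36) + (16*1)*28 = -41 + 16*28 = -41 + 448 = 407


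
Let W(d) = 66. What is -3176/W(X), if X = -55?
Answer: -1588/33 ≈ -48.121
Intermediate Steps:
-3176/W(X) = -3176/66 = -3176*1/66 = -1588/33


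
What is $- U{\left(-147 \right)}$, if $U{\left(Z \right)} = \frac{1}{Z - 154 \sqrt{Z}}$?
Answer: $\frac{1}{23863} - \frac{22 i \sqrt{3}}{71589} \approx 4.1906 \cdot 10^{-5} - 0.00053228 i$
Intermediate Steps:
$- U{\left(-147 \right)} = - \frac{1}{-147 - 154 \sqrt{-147}} = - \frac{1}{-147 - 154 \cdot 7 i \sqrt{3}} = - \frac{1}{-147 - 1078 i \sqrt{3}}$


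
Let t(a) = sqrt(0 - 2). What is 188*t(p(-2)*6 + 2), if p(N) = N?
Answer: 188*I*sqrt(2) ≈ 265.87*I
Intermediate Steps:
t(a) = I*sqrt(2) (t(a) = sqrt(-2) = I*sqrt(2))
188*t(p(-2)*6 + 2) = 188*(I*sqrt(2)) = 188*I*sqrt(2)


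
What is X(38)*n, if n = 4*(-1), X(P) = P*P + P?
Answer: -5928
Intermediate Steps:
X(P) = P + P² (X(P) = P² + P = P + P²)
n = -4
X(38)*n = (38*(1 + 38))*(-4) = (38*39)*(-4) = 1482*(-4) = -5928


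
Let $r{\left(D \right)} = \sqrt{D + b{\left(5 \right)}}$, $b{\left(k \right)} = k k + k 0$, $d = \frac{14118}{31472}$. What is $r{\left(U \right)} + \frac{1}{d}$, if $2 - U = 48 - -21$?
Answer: $\frac{15736}{7059} + i \sqrt{42} \approx 2.2292 + 6.4807 i$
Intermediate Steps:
$d = \frac{7059}{15736}$ ($d = 14118 \cdot \frac{1}{31472} = \frac{7059}{15736} \approx 0.44859$)
$U = -67$ ($U = 2 - \left(48 - -21\right) = 2 - \left(48 + 21\right) = 2 - 69 = -67$)
$b{\left(k \right)} = k^{2}$ ($b{\left(k \right)} = k^{2} + 0 = k^{2}$)
$r{\left(D \right)} = \sqrt{25 + D}$ ($r{\left(D \right)} = \sqrt{D + 5^{2}} = \sqrt{D + 25} = \sqrt{25 + D}$)
$r{\left(U \right)} + \frac{1}{d} = \sqrt{25 - 67} + \frac{1}{\frac{7059}{15736}} = \sqrt{-42} + \frac{15736}{7059} = i \sqrt{42} + \frac{15736}{7059} = \frac{15736}{7059} + i \sqrt{42}$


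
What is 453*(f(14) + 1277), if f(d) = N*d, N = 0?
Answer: 578481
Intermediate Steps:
f(d) = 0 (f(d) = 0*d = 0)
453*(f(14) + 1277) = 453*(0 + 1277) = 453*1277 = 578481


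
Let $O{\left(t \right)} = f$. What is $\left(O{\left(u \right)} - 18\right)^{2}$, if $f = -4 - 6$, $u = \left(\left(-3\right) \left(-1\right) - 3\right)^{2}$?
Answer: $784$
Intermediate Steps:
$u = 0$ ($u = \left(3 - 3\right)^{2} = 0^{2} = 0$)
$f = -10$
$O{\left(t \right)} = -10$
$\left(O{\left(u \right)} - 18\right)^{2} = \left(-10 - 18\right)^{2} = \left(-28\right)^{2} = 784$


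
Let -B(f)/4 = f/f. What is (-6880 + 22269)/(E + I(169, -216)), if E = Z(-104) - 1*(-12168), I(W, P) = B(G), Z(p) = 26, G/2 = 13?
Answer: 15389/12190 ≈ 1.2624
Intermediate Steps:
G = 26 (G = 2*13 = 26)
B(f) = -4 (B(f) = -4*f/f = -4*1 = -4)
I(W, P) = -4
E = 12194 (E = 26 - 1*(-12168) = 26 + 12168 = 12194)
(-6880 + 22269)/(E + I(169, -216)) = (-6880 + 22269)/(12194 - 4) = 15389/12190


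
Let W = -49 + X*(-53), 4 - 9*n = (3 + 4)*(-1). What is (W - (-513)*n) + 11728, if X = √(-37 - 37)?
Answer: 12306 - 53*I*√74 ≈ 12306.0 - 455.92*I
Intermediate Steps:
X = I*√74 (X = √(-74) = I*√74 ≈ 8.6023*I)
n = 11/9 (n = 4/9 - (3 + 4)*(-1)/9 = 4/9 - 7*(-1)/9 = 4/9 - ⅑*(-7) = 4/9 + 7/9 = 11/9 ≈ 1.2222)
W = -49 - 53*I*√74 (W = -49 + (I*√74)*(-53) = -49 - 53*I*√74 ≈ -49.0 - 455.92*I)
(W - (-513)*n) + 11728 = ((-49 - 53*I*√74) - (-513)*11/9) + 11728 = ((-49 - 53*I*√74) - 1*(-627)) + 11728 = ((-49 - 53*I*√74) + 627) + 11728 = (578 - 53*I*√74) + 11728 = 12306 - 53*I*√74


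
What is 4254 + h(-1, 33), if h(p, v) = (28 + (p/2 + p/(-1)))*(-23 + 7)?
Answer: 3798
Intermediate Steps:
h(p, v) = -448 + 8*p (h(p, v) = (28 + (p*(½) + p*(-1)))*(-16) = (28 + (p/2 - p))*(-16) = (28 - p/2)*(-16) = -448 + 8*p)
4254 + h(-1, 33) = 4254 + (-448 + 8*(-1)) = 4254 + (-448 - 8) = 4254 - 456 = 3798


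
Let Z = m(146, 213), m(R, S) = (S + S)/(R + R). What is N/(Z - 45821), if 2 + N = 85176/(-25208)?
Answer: 145562/1239946859 ≈ 0.00011739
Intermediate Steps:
m(R, S) = S/R (m(R, S) = (2*S)/((2*R)) = (2*S)*(1/(2*R)) = S/R)
Z = 213/146 ≈ 1.4589
N = -16949/3151 (N = -2 + 85176/(-25208) = -2 + 85176*(-1/25208) = -2 - 10647/3151 = -16949/3151 ≈ -5.3789)
N/(Z - 45821) = -16949/(3151*(213/146 - 45821)) = -16949/(3151*(-6689653/146)) = -16949/3151*(-146/6689653) = 145562/1239946859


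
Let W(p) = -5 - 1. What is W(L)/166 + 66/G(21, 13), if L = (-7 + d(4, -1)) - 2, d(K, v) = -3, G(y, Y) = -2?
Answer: -2742/83 ≈ -33.036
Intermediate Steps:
L = -12 (L = (-7 - 3) - 2 = -10 - 2 = -12)
W(p) = -6
W(L)/166 + 66/G(21, 13) = -6/166 + 66/(-2) = -6*1/166 + 66*(-1/2) = -3/83 - 33 = -2742/83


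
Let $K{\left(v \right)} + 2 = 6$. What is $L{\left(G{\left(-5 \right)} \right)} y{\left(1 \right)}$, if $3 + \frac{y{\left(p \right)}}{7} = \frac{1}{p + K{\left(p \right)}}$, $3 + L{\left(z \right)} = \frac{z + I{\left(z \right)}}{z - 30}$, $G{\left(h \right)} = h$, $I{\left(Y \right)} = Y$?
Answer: $\frac{266}{5} \approx 53.2$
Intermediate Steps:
$K{\left(v \right)} = 4$ ($K{\left(v \right)} = -2 + 6 = 4$)
$L{\left(z \right)} = -3 + \frac{2 z}{-30 + z}$ ($L{\left(z \right)} = -3 + \frac{z + z}{z - 30} = -3 + \frac{2 z}{z - 30} = -3 + \frac{2 z}{-30 + z}$)
$y{\left(p \right)} = -21 + \frac{7}{4 + p}$ ($y{\left(p \right)} = -21 + \frac{7}{p + 4} = -21 + \frac{7}{4 + p}$)
$L{\left(G{\left(-5 \right)} \right)} y{\left(1 \right)} = \frac{90 - -5}{-30 - 5} \frac{7 \left(-11 - 3\right)}{4 + 1} = \frac{90 + 5}{-35} \frac{7 \left(-11 - 3\right)}{5} = \left(- \frac{1}{35}\right) 95 \cdot 7 \cdot \frac{1}{5} \left(-14\right) = \left(- \frac{19}{7}\right) \left(- \frac{98}{5}\right) = \frac{266}{5}$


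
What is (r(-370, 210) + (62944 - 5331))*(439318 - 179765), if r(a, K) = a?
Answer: 14857592379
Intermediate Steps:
(r(-370, 210) + (62944 - 5331))*(439318 - 179765) = (-370 + (62944 - 5331))*(439318 - 179765) = (-370 + 57613)*259553 = 57243*259553 = 14857592379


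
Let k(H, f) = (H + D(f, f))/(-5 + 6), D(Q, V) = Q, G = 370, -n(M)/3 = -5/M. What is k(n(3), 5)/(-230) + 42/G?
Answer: 298/4255 ≈ 0.070035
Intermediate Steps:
n(M) = 15/M (n(M) = -(-15)/M = 15/M)
k(H, f) = H + f (k(H, f) = (H + f)/(-5 + 6) = (H + f)/1 = (H + f)*1 = H + f)
k(n(3), 5)/(-230) + 42/G = (15/3 + 5)/(-230) + 42/370 = (15*(⅓) + 5)*(-1/230) + 42*(1/370) = (5 + 5)*(-1/230) + 21/185 = 10*(-1/230) + 21/185 = -1/23 + 21/185 = 298/4255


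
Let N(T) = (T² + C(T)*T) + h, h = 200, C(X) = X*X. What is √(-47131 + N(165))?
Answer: √4472419 ≈ 2114.8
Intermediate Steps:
C(X) = X²
N(T) = 200 + T² + T³ (N(T) = (T² + T²*T) + 200 = (T² + T³) + 200 = 200 + T² + T³)
√(-47131 + N(165)) = √(-47131 + (200 + 165² + 165³)) = √(-47131 + (200 + 27225 + 4492125)) = √(-47131 + 4519550) = √4472419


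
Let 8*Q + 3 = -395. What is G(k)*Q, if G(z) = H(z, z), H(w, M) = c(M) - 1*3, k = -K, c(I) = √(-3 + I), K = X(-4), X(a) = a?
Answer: 199/2 ≈ 99.500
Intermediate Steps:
Q = -199/4 (Q = -3/8 + (⅛)*(-395) = -3/8 - 395/8 = -199/4 ≈ -49.750)
K = -4
k = 4 (k = -1*(-4) = 4)
H(w, M) = -3 + √(-3 + M) (H(w, M) = √(-3 + M) - 1*3 = √(-3 + M) - 3 = -3 + √(-3 + M))
G(z) = -3 + √(-3 + z)
G(k)*Q = (-3 + √(-3 + 4))*(-199/4) = (-3 + √1)*(-199/4) = (-3 + 1)*(-199/4) = -2*(-199/4) = 199/2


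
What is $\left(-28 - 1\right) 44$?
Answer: $-1276$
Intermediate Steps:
$\left(-28 - 1\right) 44 = \left(-29\right) 44 = -1276$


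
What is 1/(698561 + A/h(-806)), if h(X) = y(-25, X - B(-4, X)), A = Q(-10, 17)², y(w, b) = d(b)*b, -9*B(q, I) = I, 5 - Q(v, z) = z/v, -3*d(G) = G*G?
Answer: 52360661600000/36577116127967417443 ≈ 1.4315e-6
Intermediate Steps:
d(G) = -G²/3 (d(G) = -G*G/3 = -G²/3)
Q(v, z) = 5 - z/v
B(q, I) = -I/9
y(w, b) = -b³/3 (y(w, b) = (-b²/3)*b = -b³/3)
A = 4489/100 (A = (5 - 1*17/(-10))² = (5 - 1*17*(-⅒))² = (5 + 17/10)² = (67/10)² = 4489/100 ≈ 44.890)
h(X) = -1000*X³/2187 (h(X) = -(X - (-1)*X/9)³/3 = -(X + X/9)³/3 = -1000*X³/729/3 = -1000*X³/2187)
1/(698561 + A/h(-806)) = 1/(698561 + 4489/(100*((-1000/2187*(-806)³)))) = 1/(698561 + 4489/(100*((-1000/2187*(-523606616))))) = 1/(698561 + 4489/(100*(523606616000/2187))) = 1/(698561 + (4489/100)*(2187/523606616000)) = 1/(698561 + 9817443/52360661600000) = 1/(36577116127967417443/52360661600000) = 52360661600000/36577116127967417443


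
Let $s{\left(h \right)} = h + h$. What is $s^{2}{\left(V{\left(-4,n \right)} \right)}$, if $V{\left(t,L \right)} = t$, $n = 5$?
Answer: $64$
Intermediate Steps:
$s{\left(h \right)} = 2 h$
$s^{2}{\left(V{\left(-4,n \right)} \right)} = \left(2 \left(-4\right)\right)^{2} = \left(-8\right)^{2} = 64$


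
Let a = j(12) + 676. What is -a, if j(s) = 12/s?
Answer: -677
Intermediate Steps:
a = 677 (a = 12/12 + 676 = 12*(1/12) + 676 = 1 + 676 = 677)
-a = -1*677 = -677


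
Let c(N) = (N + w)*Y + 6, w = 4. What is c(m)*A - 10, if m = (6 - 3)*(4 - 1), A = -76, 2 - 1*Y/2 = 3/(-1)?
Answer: -10346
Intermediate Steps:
Y = 10 (Y = 4 - 6/(-1) = 4 - 6*(-1) = 4 - 2*(-3) = 4 + 6 = 10)
m = 9 (m = 3*3 = 9)
c(N) = 46 + 10*N (c(N) = (N + 4)*10 + 6 = (4 + N)*10 + 6 = (40 + 10*N) + 6 = 46 + 10*N)
c(m)*A - 10 = (46 + 10*9)*(-76) - 10 = (46 + 90)*(-76) - 10 = 136*(-76) - 10 = -10336 - 10 = -10346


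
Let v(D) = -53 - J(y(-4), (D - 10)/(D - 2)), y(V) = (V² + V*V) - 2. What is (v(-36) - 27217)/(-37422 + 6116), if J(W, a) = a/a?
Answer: 27271/31306 ≈ 0.87111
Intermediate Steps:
y(V) = -2 + 2*V² (y(V) = (V² + V²) - 2 = 2*V² - 2 = -2 + 2*V²)
J(W, a) = 1
v(D) = -54 (v(D) = -53 - 1*1 = -53 - 1 = -54)
(v(-36) - 27217)/(-37422 + 6116) = (-54 - 27217)/(-37422 + 6116) = -27271/(-31306) = -27271*(-1/31306) = 27271/31306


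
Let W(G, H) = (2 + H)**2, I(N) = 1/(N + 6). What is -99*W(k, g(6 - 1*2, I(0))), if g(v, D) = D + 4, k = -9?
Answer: -15059/4 ≈ -3764.8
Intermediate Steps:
I(N) = 1/(6 + N)
g(v, D) = 4 + D
-99*W(k, g(6 - 1*2, I(0))) = -99*(2 + (4 + 1/(6 + 0)))**2 = -99*(2 + (4 + 1/6))**2 = -99*(2 + 25/6)**2 = -99*(37/6)**2 = -99*1369/36 = -15059/4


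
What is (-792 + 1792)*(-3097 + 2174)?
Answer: -923000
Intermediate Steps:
(-792 + 1792)*(-3097 + 2174) = 1000*(-923) = -923000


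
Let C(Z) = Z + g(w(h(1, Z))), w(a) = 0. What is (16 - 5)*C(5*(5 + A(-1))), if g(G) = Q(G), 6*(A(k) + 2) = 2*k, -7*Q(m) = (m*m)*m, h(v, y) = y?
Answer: 440/3 ≈ 146.67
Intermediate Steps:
Q(m) = -m³/7 (Q(m) = -m*m*m/7 = -m²*m/7 = -m³/7)
A(k) = -2 + k/3 (A(k) = -2 + (2*k)/6 = -2 + k/3)
g(G) = -G³/7
C(Z) = Z (C(Z) = Z - ⅐*0³ = Z - ⅐*0 = Z + 0 = Z)
(16 - 5)*C(5*(5 + A(-1))) = (16 - 5)*(5*(5 + (-2 + (⅓)*(-1)))) = 11*(5*(5 + (-2 - ⅓))) = 11*(5*(5 - 7/3)) = 11*(5*(8/3)) = 11*(40/3) = 440/3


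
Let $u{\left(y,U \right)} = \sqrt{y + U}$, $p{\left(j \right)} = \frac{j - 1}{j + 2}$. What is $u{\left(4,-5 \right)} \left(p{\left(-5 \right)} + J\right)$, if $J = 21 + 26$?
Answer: $49 i \approx 49.0 i$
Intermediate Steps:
$p{\left(j \right)} = \frac{-1 + j}{2 + j}$
$u{\left(y,U \right)} = \sqrt{U + y}$
$J = 47$
$u{\left(4,-5 \right)} \left(p{\left(-5 \right)} + J\right) = \sqrt{-5 + 4} \left(\frac{-1 - 5}{2 - 5} + 47\right) = \sqrt{-1} \left(\frac{1}{-3} \left(-6\right) + 47\right) = i \left(\left(- \frac{1}{3}\right) \left(-6\right) + 47\right) = i \left(2 + 47\right) = i 49 = 49 i$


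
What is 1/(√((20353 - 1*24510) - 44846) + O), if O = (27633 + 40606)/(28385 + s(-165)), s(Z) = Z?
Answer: 1925704580/39029097266321 - 796368400*I*√49003/39029097266321 ≈ 4.934e-5 - 0.0045169*I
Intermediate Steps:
O = 68239/28220 (O = (27633 + 40606)/(28385 - 165) = 68239/28220 ≈ 2.4181)
1/(√((20353 - 1*24510) - 44846) + O) = 1/(√((20353 - 1*24510) - 44846) + 68239/28220) = 1/(√((20353 - 24510) - 44846) + 68239/28220) = 1/(√(-4157 - 44846) + 68239/28220) = 1/(√(-49003) + 68239/28220) = 1/(I*√49003 + 68239/28220) = 1/(68239/28220 + I*√49003)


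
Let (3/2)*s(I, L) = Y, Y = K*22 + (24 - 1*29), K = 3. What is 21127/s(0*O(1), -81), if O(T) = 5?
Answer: 63381/122 ≈ 519.52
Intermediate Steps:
Y = 61 (Y = 3*22 + (24 - 1*29) = 66 + (24 - 29) = 66 - 5 = 61)
s(I, L) = 122/3 (s(I, L) = (⅔)*61 = 122/3)
21127/s(0*O(1), -81) = 21127/(122/3) = 21127*(3/122) = 63381/122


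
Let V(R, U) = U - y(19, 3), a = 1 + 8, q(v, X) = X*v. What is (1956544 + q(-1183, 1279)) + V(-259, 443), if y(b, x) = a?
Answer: 443921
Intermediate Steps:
a = 9
y(b, x) = 9
V(R, U) = -9 + U (V(R, U) = U - 1*9 = U - 9 = -9 + U)
(1956544 + q(-1183, 1279)) + V(-259, 443) = (1956544 + 1279*(-1183)) + (-9 + 443) = (1956544 - 1513057) + 434 = 443487 + 434 = 443921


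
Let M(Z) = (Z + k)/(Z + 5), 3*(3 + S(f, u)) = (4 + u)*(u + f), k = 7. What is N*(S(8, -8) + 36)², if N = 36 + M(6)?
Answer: 40491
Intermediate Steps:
S(f, u) = -3 + (4 + u)*(f + u)/3 (S(f, u) = -3 + ((4 + u)*(u + f))/3 = -3 + ((4 + u)*(f + u))/3 = -3 + (4 + u)*(f + u)/3)
M(Z) = (7 + Z)/(5 + Z) (M(Z) = (Z + 7)/(Z + 5) = (7 + Z)/(5 + Z))
N = 409/11 (N = 36 + (7 + 6)/(5 + 6) = 36 + 13/11 = 409/11 ≈ 37.182)
N*(S(8, -8) + 36)² = 409*((-3 + (⅓)*(-8)² + (4/3)*8 + (4/3)*(-8) + (⅓)*8*(-8)) + 36)²/11 = 409*((-3 + (⅓)*64 + 32/3 - 32/3 - 64/3) + 36)²/11 = 409*((-3 + 64/3 + 32/3 - 32/3 - 64/3) + 36)²/11 = 409*(-3 + 36)²/11 = (409/11)*33² = (409/11)*1089 = 40491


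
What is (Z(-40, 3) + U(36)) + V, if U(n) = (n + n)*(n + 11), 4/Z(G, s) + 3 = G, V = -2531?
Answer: 36675/43 ≈ 852.91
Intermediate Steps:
Z(G, s) = 4/(-3 + G)
U(n) = 2*n*(11 + n) (U(n) = (2*n)*(11 + n) = 2*n*(11 + n))
(Z(-40, 3) + U(36)) + V = (4/(-3 - 40) + 2*36*(11 + 36)) - 2531 = (4/(-43) + 2*36*47) - 2531 = (4*(-1/43) + 3384) - 2531 = (-4/43 + 3384) - 2531 = 145508/43 - 2531 = 36675/43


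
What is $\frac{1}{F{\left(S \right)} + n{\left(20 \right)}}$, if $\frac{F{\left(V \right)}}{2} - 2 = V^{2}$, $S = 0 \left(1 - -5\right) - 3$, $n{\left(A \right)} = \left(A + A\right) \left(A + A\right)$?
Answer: $\frac{1}{1622} \approx 0.00061652$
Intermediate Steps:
$n{\left(A \right)} = 4 A^{2}$ ($n{\left(A \right)} = 2 A 2 A = 4 A^{2}$)
$S = -3$ ($S = 0 \left(1 + 5\right) - 3 = 0 \cdot 6 - 3 = 0 - 3 = -3$)
$F{\left(V \right)} = 4 + 2 V^{2}$
$\frac{1}{F{\left(S \right)} + n{\left(20 \right)}} = \frac{1}{\left(4 + 2 \left(-3\right)^{2}\right) + 4 \cdot 20^{2}} = \frac{1}{\left(4 + 2 \cdot 9\right) + 4 \cdot 400} = \frac{1}{\left(4 + 18\right) + 1600} = \frac{1}{22 + 1600} = \frac{1}{1622}$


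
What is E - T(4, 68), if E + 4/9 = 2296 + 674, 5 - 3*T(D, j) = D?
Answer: 26723/9 ≈ 2969.2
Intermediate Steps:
T(D, j) = 5/3 - D/3
E = 26726/9 (E = -4/9 + (2296 + 674) = -4/9 + 2970 = 26726/9 ≈ 2969.6)
E - T(4, 68) = 26726/9 - (5/3 - ⅓*4) = 26726/9 - (5/3 - 4/3) = 26726/9 - 1*⅓ = 26726/9 - ⅓ = 26723/9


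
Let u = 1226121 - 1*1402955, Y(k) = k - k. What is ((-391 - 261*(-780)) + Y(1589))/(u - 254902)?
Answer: -203189/431736 ≈ -0.47063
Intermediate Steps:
Y(k) = 0
u = -176834 (u = 1226121 - 1402955 = -176834)
((-391 - 261*(-780)) + Y(1589))/(u - 254902) = ((-391 - 261*(-780)) + 0)/(-176834 - 254902) = ((-391 + 203580) + 0)/(-431736) = (203189 + 0)*(-1/431736) = 203189*(-1/431736) = -203189/431736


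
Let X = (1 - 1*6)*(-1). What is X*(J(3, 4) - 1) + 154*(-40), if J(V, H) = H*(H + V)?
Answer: -6025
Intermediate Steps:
X = 5 (X = (1 - 6)*(-1) = -5*(-1) = 5)
X*(J(3, 4) - 1) + 154*(-40) = 5*(4*(4 + 3) - 1) + 154*(-40) = 5*(4*7 - 1) - 6160 = 5*(28 - 1) - 6160 = 5*27 - 6160 = 135 - 6160 = -6025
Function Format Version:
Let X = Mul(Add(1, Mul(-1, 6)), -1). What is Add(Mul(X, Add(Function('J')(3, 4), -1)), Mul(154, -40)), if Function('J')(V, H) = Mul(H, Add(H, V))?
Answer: -6025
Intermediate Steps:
X = 5 (X = Mul(Add(1, -6), -1) = Mul(-5, -1) = 5)
Add(Mul(X, Add(Function('J')(3, 4), -1)), Mul(154, -40)) = Add(Mul(5, Add(Mul(4, Add(4, 3)), -1)), Mul(154, -40)) = Add(Mul(5, Add(Mul(4, 7), -1)), -6160) = Add(Mul(5, Add(28, -1)), -6160) = Add(Mul(5, 27), -6160) = Add(135, -6160) = -6025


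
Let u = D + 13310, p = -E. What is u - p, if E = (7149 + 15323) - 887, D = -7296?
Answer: 27599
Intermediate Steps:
E = 21585 (E = 22472 - 887 = 21585)
p = -21585 (p = -1*21585 = -21585)
u = 6014 (u = -7296 + 13310 = 6014)
u - p = 6014 - 1*(-21585) = 6014 + 21585 = 27599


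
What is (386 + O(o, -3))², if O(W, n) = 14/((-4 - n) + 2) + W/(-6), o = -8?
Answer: 1449616/9 ≈ 1.6107e+5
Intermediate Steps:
O(W, n) = 14/(-2 - n) - W/6 (O(W, n) = 14/(-2 - n) + W*(-⅙) = 14/(-2 - n) - W/6)
(386 + O(o, -3))² = (386 + (-84 - 2*(-8) - 1*(-8)*(-3))/(6*(2 - 3)))² = (386 + (⅙)*(-84 + 16 - 24)/(-1))² = (386 + (⅙)*(-1)*(-92))² = (386 + 46/3)² = (1204/3)² = 1449616/9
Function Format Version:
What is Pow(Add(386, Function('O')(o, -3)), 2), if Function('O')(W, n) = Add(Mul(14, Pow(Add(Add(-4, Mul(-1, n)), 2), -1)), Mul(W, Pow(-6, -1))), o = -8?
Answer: Rational(1449616, 9) ≈ 1.6107e+5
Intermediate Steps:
Function('O')(W, n) = Add(Mul(14, Pow(Add(-2, Mul(-1, n)), -1)), Mul(Rational(-1, 6), W)) (Function('O')(W, n) = Add(Mul(14, Pow(Add(-2, Mul(-1, n)), -1)), Mul(W, Rational(-1, 6))) = Add(Mul(14, Pow(Add(-2, Mul(-1, n)), -1)), Mul(Rational(-1, 6), W)))
Pow(Add(386, Function('O')(o, -3)), 2) = Pow(Add(386, Mul(Rational(1, 6), Pow(Add(2, -3), -1), Add(-84, Mul(-2, -8), Mul(-1, -8, -3)))), 2) = Pow(Add(386, Mul(Rational(1, 6), Pow(-1, -1), Add(-84, 16, -24))), 2) = Pow(Add(386, Mul(Rational(1, 6), -1, -92)), 2) = Pow(Add(386, Rational(46, 3)), 2) = Pow(Rational(1204, 3), 2) = Rational(1449616, 9)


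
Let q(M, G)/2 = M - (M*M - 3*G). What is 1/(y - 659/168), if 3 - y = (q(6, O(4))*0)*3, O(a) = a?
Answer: -168/155 ≈ -1.0839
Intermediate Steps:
q(M, G) = -2*M**2 + 2*M + 6*G (q(M, G) = 2*(M - (M*M - 3*G)) = 2*(M - (M**2 - 3*G)) = 2*(M + (-M**2 + 3*G)) = 2*(M - M**2 + 3*G) = -2*M**2 + 2*M + 6*G)
y = 3 (y = 3 - (-2*6**2 + 2*6 + 6*4)*0*3 = 3 - (-2*36 + 12 + 24)*0*3 = 3 - (-72 + 12 + 24)*0*3 = 3 - (-36*0)*3 = 3 - 0*3 = 3 - 1*0 = 3 + 0 = 3)
1/(y - 659/168) = 1/(3 - 659/168) = 1/(-155/168) = -168/155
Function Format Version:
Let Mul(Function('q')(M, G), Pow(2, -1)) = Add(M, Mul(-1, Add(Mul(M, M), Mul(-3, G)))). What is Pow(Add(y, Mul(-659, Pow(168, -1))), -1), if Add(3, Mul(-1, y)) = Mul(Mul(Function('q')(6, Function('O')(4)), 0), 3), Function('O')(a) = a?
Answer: Rational(-168, 155) ≈ -1.0839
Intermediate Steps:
Function('q')(M, G) = Add(Mul(-2, Pow(M, 2)), Mul(2, M), Mul(6, G)) (Function('q')(M, G) = Mul(2, Add(M, Mul(-1, Add(Mul(M, M), Mul(-3, G))))) = Mul(2, Add(M, Mul(-1, Add(Pow(M, 2), Mul(-3, G))))) = Mul(2, Add(M, Add(Mul(-1, Pow(M, 2)), Mul(3, G)))) = Mul(2, Add(M, Mul(-1, Pow(M, 2)), Mul(3, G))) = Add(Mul(-2, Pow(M, 2)), Mul(2, M), Mul(6, G)))
y = 3 (y = Add(3, Mul(-1, Mul(Mul(Add(Mul(-2, Pow(6, 2)), Mul(2, 6), Mul(6, 4)), 0), 3))) = Add(3, Mul(-1, Mul(Mul(Add(Mul(-2, 36), 12, 24), 0), 3))) = Add(3, Mul(-1, Mul(Mul(Add(-72, 12, 24), 0), 3))) = Add(3, Mul(-1, Mul(Mul(-36, 0), 3))) = Add(3, Mul(-1, Mul(0, 3))) = Add(3, Mul(-1, 0)) = Add(3, 0) = 3)
Pow(Add(y, Mul(-659, Pow(168, -1))), -1) = Pow(Add(3, Mul(-659, Pow(168, -1))), -1) = Pow(Add(3, Mul(-659, Rational(1, 168))), -1) = Pow(Add(3, Rational(-659, 168)), -1) = Pow(Rational(-155, 168), -1) = Rational(-168, 155)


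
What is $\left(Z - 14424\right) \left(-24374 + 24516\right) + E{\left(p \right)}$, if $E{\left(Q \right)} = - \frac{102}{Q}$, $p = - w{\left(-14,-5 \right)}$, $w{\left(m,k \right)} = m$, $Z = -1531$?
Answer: $- \frac{15859321}{7} \approx -2.2656 \cdot 10^{6}$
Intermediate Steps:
$p = 14$ ($p = \left(-1\right) \left(-14\right) = 14$)
$\left(Z - 14424\right) \left(-24374 + 24516\right) + E{\left(p \right)} = \left(-1531 - 14424\right) \left(-24374 + 24516\right) - \frac{102}{14} = \left(-15955\right) 142 - \frac{51}{7} = -2265610 - \frac{51}{7} = - \frac{15859321}{7}$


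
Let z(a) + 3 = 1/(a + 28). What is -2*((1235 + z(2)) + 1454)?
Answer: -80581/15 ≈ -5372.1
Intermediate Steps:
z(a) = -3 + 1/(28 + a) (z(a) = -3 + 1/(a + 28) = -3 + 1/(28 + a))
-2*((1235 + z(2)) + 1454) = -2*((1235 + (-83 - 3*2)/(28 + 2)) + 1454) = -2*((1235 + (-83 - 6)/30) + 1454) = -2*((1235 + (1/30)*(-89)) + 1454) = -2*((1235 - 89/30) + 1454) = -2*(36961/30 + 1454) = -2*80581/30 = -80581/15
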